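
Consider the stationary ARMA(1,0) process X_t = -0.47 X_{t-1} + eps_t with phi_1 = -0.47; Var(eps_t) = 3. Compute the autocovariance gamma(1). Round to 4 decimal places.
\gamma(1) = -1.8098

Multiply the model equation by X_{t-k} and take expectations. With theta_0 = psi_0 = 1 and psi_j the MA(infinity) weights, this gives
  gamma(k) - sum_i phi_i gamma(k-i) = c_k,
  c_k = sigma^2 * sum_{j=k..q} theta_j psi_{j-k}   (c_k = 0 for k > q),
using gamma(-m) = gamma(m).
Pure AR (q = 0): c_0 = sigma^2 = 3, c_k = 0 for k >= 1.
Equations for k = 0 and k = 1 (AR order 1):
  gamma(0) = phi_1 gamma(1) + c_0
  gamma(1) = phi_1 gamma(0) + c_1
Substituting the second into the first: gamma(0) (1 - phi_1^2) = c_0 + phi_1 c_1, so
  gamma(0) = c_0 / (1 - phi_1^2) = 3 / (1 - (-0.47)^2) = 3 / 0.7791 = 3.850597.
  gamma(1) = phi_1 gamma(0) = (-0.47)(3.850597) = -1.809781.
Therefore gamma(1) = -1.8098 (to 4 decimal places).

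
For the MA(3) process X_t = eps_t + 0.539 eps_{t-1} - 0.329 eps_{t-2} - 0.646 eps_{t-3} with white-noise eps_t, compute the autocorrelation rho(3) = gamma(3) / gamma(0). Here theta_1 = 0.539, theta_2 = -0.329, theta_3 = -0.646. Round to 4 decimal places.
\rho(3) = -0.3557

For an MA(q) process with theta_0 = 1, the autocovariance is
  gamma(k) = sigma^2 * sum_{i=0..q-k} theta_i * theta_{i+k},
and rho(k) = gamma(k) / gamma(0). Sigma^2 cancels.
  numerator   = (1)*(-0.646) = -0.646.
  denominator = (1)^2 + (0.539)^2 + (-0.329)^2 + (-0.646)^2 = 1.816078.
  rho(3) = -0.646 / 1.816078 = -0.3557.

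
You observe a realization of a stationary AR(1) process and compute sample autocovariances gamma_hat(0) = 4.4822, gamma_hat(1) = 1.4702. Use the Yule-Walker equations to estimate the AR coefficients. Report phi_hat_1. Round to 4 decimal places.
\hat\phi_{1} = 0.3280

The Yule-Walker equations for an AR(p) process read, in matrix form,
  Gamma_p phi = r_p,   with   (Gamma_p)_{ij} = gamma(|i - j|),
                       (r_p)_i = gamma(i),   i,j = 1..p.
Substitute the sample gammas (Toeplitz matrix and right-hand side of size 1):
  Gamma_p = [[4.4822]]
  r_p     = [1.4702]
With p = 1 this is the single equation gamma(0) phi_1 = gamma(1):
  phi_hat_1 = gamma(1) / gamma(0) = 1.4702 / 4.4822 = 0.3280.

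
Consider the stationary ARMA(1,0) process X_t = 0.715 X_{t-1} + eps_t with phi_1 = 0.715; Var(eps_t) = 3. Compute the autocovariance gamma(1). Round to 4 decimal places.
\gamma(1) = 4.3885

Multiply the model equation by X_{t-k} and take expectations. With theta_0 = psi_0 = 1 and psi_j the MA(infinity) weights, this gives
  gamma(k) - sum_i phi_i gamma(k-i) = c_k,
  c_k = sigma^2 * sum_{j=k..q} theta_j psi_{j-k}   (c_k = 0 for k > q),
using gamma(-m) = gamma(m).
Pure AR (q = 0): c_0 = sigma^2 = 3, c_k = 0 for k >= 1.
Equations for k = 0 and k = 1 (AR order 1):
  gamma(0) = phi_1 gamma(1) + c_0
  gamma(1) = phi_1 gamma(0) + c_1
Substituting the second into the first: gamma(0) (1 - phi_1^2) = c_0 + phi_1 c_1, so
  gamma(0) = c_0 / (1 - phi_1^2) = 3 / (1 - (0.715)^2) = 3 / 0.488775 = 6.137793.
  gamma(1) = phi_1 gamma(0) = (0.715)(6.137793) = 4.388522.
Therefore gamma(1) = 4.3885 (to 4 decimal places).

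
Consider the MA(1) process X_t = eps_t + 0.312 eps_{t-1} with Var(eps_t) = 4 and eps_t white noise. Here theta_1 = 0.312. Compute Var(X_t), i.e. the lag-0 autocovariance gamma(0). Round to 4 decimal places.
\gamma(0) = 4.3894

For an MA(q) process X_t = eps_t + sum_i theta_i eps_{t-i} with
Var(eps_t) = sigma^2, the variance is
  gamma(0) = sigma^2 * (1 + sum_i theta_i^2).
  sum_i theta_i^2 = (0.312)^2 = 0.097344.
  gamma(0) = 4 * (1 + 0.097344) = 4 * 1.097344 = 4.389376, which rounds to 4.3894.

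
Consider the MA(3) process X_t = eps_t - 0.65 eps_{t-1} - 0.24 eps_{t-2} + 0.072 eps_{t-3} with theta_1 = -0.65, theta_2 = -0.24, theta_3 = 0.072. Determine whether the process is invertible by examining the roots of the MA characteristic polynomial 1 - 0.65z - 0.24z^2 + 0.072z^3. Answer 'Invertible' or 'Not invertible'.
\text{Invertible}

The MA(q) characteristic polynomial is P(z) = 1 - 0.65z - 0.24z^2 + 0.072z^3.
Invertibility requires all roots to lie outside the unit circle, i.e. |z| > 1 for every root.
Degree 3: look for a simple real root z0 first, then factor out (1 - z/z0) and solve the remaining quadratic.
Testing z0 = -2.5: P(-2.5) = 1 + (-0.65)(-2.5) + (-0.24)(-2.5)^2 + (0.072)(-2.5)^3
  = 1 + (1.625) + (-1.5) + (-1.125) = 0.  So z_0 = -2.5 is a root, |z_0| = 2.5.
Divide out the factor (1 + 0.4 z) = (1 - z/z0) (since 1/z0 = -0.4):
  P(z) = (1 + 0.4 z)(1 + (-1.05) z + (0.18) z^2)
  [check: z-coef -1.05 - (-0.4) = -0.65; z^2-coef 0.18 - (-0.4)(-1.05) = -0.24; z^3-coef -(-0.4)(0.18) = 0.072.]
Remaining roots from the quadratic factor 1 + (-1.05) z + (0.18) z^2:
  Set 1 + (-1.05) z + (0.18) z^2 = 0, i.e. a z^2 + b z + c = 0 with a = 0.18, b = -1.05, c = 1.
  Discriminant D = b^2 - 4ac = (-1.05)^2 - 4*(0.18)*1 = 1.1025 - (0.72) = 0.3825.
  D >= 0, so the roots are real: z = (-b +/- sqrt(D)) / (2a) = (1.05 +/- 0.618466) / (0.36).
    z_1 = (1.05 + 0.618466) / (0.36) = 4.6346,   |z_1| = 4.6346.
    z_2 = (1.05 - 0.618466) / (0.36) = 1.1987,   |z_2| = 1.1987.
Moduli of all roots: 2.5000, 4.6346, 1.1987.
All moduli strictly greater than 1? Yes.
Verdict: Invertible.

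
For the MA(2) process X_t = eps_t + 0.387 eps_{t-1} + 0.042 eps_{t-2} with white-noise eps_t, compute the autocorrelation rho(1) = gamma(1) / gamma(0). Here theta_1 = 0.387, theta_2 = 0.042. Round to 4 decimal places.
\rho(1) = 0.3502

For an MA(q) process with theta_0 = 1, the autocovariance is
  gamma(k) = sigma^2 * sum_{i=0..q-k} theta_i * theta_{i+k},
and rho(k) = gamma(k) / gamma(0). Sigma^2 cancels.
  numerator   = (1)*(0.387) + (0.387)*(0.042) = 0.403254.
  denominator = (1)^2 + (0.387)^2 + (0.042)^2 = 1.151533.
  rho(1) = 0.403254 / 1.151533 = 0.3502.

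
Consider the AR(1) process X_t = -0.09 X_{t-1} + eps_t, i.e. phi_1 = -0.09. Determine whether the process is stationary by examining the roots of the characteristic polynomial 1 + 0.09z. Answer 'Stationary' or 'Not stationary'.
\text{Stationary}

The AR(p) characteristic polynomial is P(z) = 1 + 0.09z.
Stationarity requires all roots to lie outside the unit circle, i.e. |z| > 1 for every root.
This is linear in z: 1 + (0.09) z = 0  =>  z = -1/(0.09) = -11.111111,  |z| = 11.111111.
Moduli of all roots: 11.1111.
All moduli strictly greater than 1? Yes.
Verdict: Stationary.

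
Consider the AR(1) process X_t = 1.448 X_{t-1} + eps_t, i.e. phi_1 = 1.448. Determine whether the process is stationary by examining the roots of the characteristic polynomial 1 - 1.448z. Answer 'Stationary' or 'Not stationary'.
\text{Not stationary}

The AR(p) characteristic polynomial is P(z) = 1 - 1.448z.
Stationarity requires all roots to lie outside the unit circle, i.e. |z| > 1 for every root.
This is linear in z: 1 + (-1.448) z = 0  =>  z = -1/(-1.448) = 0.690608,  |z| = 0.690608.
Moduli of all roots: 0.6906.
All moduli strictly greater than 1? No.
Verdict: Not stationary.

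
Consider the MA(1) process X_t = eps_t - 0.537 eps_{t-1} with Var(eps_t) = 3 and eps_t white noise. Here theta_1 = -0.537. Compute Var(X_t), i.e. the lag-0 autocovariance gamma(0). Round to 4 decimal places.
\gamma(0) = 3.8651

For an MA(q) process X_t = eps_t + sum_i theta_i eps_{t-i} with
Var(eps_t) = sigma^2, the variance is
  gamma(0) = sigma^2 * (1 + sum_i theta_i^2).
  sum_i theta_i^2 = (-0.537)^2 = 0.288369.
  gamma(0) = 3 * (1 + 0.288369) = 3 * 1.288369 = 3.865107, which rounds to 3.8651.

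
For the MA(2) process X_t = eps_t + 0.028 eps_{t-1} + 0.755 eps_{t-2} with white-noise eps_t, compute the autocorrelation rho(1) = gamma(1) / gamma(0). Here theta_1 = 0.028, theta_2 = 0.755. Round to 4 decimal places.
\rho(1) = 0.0313

For an MA(q) process with theta_0 = 1, the autocovariance is
  gamma(k) = sigma^2 * sum_{i=0..q-k} theta_i * theta_{i+k},
and rho(k) = gamma(k) / gamma(0). Sigma^2 cancels.
  numerator   = (1)*(0.028) + (0.028)*(0.755) = 0.04914.
  denominator = (1)^2 + (0.028)^2 + (0.755)^2 = 1.570809.
  rho(1) = 0.04914 / 1.570809 = 0.0313.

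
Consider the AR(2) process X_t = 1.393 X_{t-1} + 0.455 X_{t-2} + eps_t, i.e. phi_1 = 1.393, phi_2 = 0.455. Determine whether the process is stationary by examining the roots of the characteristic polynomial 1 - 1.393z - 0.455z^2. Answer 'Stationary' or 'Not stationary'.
\text{Not stationary}

The AR(p) characteristic polynomial is P(z) = 1 - 1.393z - 0.455z^2.
Stationarity requires all roots to lie outside the unit circle, i.e. |z| > 1 for every root.
Set 1 + (-1.393) z + (-0.455) z^2 = 0, i.e. a z^2 + b z + c = 0 with a = -0.455, b = -1.393, c = 1.
Discriminant D = b^2 - 4ac = (-1.393)^2 - 4*(-0.455)*1 = 1.940449 - (-1.82) = 3.760449.
D >= 0, so the roots are real: z = (-b +/- sqrt(D)) / (2a) = (1.393 +/- 1.939188) / (-0.91).
  z_1 = (1.393 + 1.939188) / (-0.91) = -3.6617,   |z_1| = 3.6617.
  z_2 = (1.393 - 1.939188) / (-0.91) = 0.6002,   |z_2| = 0.6002.
Moduli of all roots: 3.6617, 0.6002.
All moduli strictly greater than 1? No.
Verdict: Not stationary.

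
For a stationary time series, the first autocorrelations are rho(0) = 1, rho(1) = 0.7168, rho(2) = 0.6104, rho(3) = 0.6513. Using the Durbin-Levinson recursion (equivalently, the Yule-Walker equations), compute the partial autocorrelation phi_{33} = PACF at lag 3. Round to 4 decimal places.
\phi_{33} = 0.3389

The PACF at lag k is phi_{kk}, the last component of the solution
to the Yule-Walker system G_k phi = r_k where
  (G_k)_{ij} = rho(|i - j|), (r_k)_i = rho(i), i,j = 1..k.
Equivalently, Durbin-Levinson gives phi_{kk} iteratively:
  phi_{11} = rho(1)
  phi_{kk} = [rho(k) - sum_{j=1..k-1} phi_{k-1,j} rho(k-j)]
            / [1 - sum_{j=1..k-1} phi_{k-1,j} rho(j)],
  phi_{k,j} = phi_{k-1,j} - phi_{kk} phi_{k-1,k-j},  j = 1..k-1.
Step k = 1:
  phi_11 = rho(1) = 0.7168.
Step k = 2:
  phi_22 = [rho(2) - phi_11 rho(1)] / [1 - phi_11 rho(1)] = [0.6104 - (0.7168)(0.7168)] / [1 - (0.7168)(0.7168)]
         = 0.09659776 / 0.48619776 = 0.19868.
  Update: phi_21 = phi_11 - phi_22 phi_11 = 0.7168 - (0.19868)(0.7168) = 0.574386.
Step k = 3:
  phi_33 = [rho(3) - phi_21 rho(2) - phi_22 rho(1)] / [1 - phi_21 rho(1) - phi_22 rho(2)]
    numerator   = 0.6513 - (0.574386)(0.6104) - (0.19868)(0.7168) = 0.15828086
    denominator = 1 - (0.574386)(0.7168) - (0.19868)(0.6104) = 0.46700572
  phi_33 = 0.15828086 / 0.46700572 = 0.3389.
Therefore phi_{33} = 0.3389.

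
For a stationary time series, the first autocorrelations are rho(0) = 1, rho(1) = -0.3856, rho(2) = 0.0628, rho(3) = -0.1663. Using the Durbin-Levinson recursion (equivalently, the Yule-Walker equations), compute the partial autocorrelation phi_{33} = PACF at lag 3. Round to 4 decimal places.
\phi_{33} = -0.2119

The PACF at lag k is phi_{kk}, the last component of the solution
to the Yule-Walker system G_k phi = r_k where
  (G_k)_{ij} = rho(|i - j|), (r_k)_i = rho(i), i,j = 1..k.
Equivalently, Durbin-Levinson gives phi_{kk} iteratively:
  phi_{11} = rho(1)
  phi_{kk} = [rho(k) - sum_{j=1..k-1} phi_{k-1,j} rho(k-j)]
            / [1 - sum_{j=1..k-1} phi_{k-1,j} rho(j)],
  phi_{k,j} = phi_{k-1,j} - phi_{kk} phi_{k-1,k-j},  j = 1..k-1.
Step k = 1:
  phi_11 = rho(1) = -0.3856.
Step k = 2:
  phi_22 = [rho(2) - phi_11 rho(1)] / [1 - phi_11 rho(1)] = [0.0628 - (-0.3856)(-0.3856)] / [1 - (-0.3856)(-0.3856)]
         = -0.08588736 / 0.85131264 = -0.100888.
  Update: phi_21 = phi_11 - phi_22 phi_11 = -0.3856 - (-0.100888)(-0.3856) = -0.424502.
Step k = 3:
  phi_33 = [rho(3) - phi_21 rho(2) - phi_22 rho(1)] / [1 - phi_21 rho(1) - phi_22 rho(2)]
    numerator   = -0.1663 - (-0.424502)(0.0628) - (-0.100888)(-0.3856) = -0.17854372
    denominator = 1 - (-0.424502)(-0.3856) - (-0.100888)(0.0628) = 0.84264762
  phi_33 = -0.17854372 / 0.84264762 = -0.2119.
Therefore phi_{33} = -0.2119.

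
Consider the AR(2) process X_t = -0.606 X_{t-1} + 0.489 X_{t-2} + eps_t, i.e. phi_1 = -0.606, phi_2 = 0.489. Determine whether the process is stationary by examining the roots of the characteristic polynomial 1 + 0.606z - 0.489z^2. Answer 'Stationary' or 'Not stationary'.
\text{Not stationary}

The AR(p) characteristic polynomial is P(z) = 1 + 0.606z - 0.489z^2.
Stationarity requires all roots to lie outside the unit circle, i.e. |z| > 1 for every root.
Set 1 + (0.606) z + (-0.489) z^2 = 0, i.e. a z^2 + b z + c = 0 with a = -0.489, b = 0.606, c = 1.
Discriminant D = b^2 - 4ac = (0.606)^2 - 4*(-0.489)*1 = 0.367236 - (-1.956) = 2.323236.
D >= 0, so the roots are real: z = (-b +/- sqrt(D)) / (2a) = (-0.606 +/- 1.524217) / (-0.978).
  z_1 = (-0.606 + 1.524217) / (-0.978) = -0.9389,   |z_1| = 0.9389.
  z_2 = (-0.606 - 1.524217) / (-0.978) = 2.1781,   |z_2| = 2.1781.
Moduli of all roots: 0.9389, 2.1781.
All moduli strictly greater than 1? No.
Verdict: Not stationary.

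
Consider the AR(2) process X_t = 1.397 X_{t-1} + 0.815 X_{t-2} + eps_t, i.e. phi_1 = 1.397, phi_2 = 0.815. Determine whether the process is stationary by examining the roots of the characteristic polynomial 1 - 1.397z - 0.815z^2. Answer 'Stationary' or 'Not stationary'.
\text{Not stationary}

The AR(p) characteristic polynomial is P(z) = 1 - 1.397z - 0.815z^2.
Stationarity requires all roots to lie outside the unit circle, i.e. |z| > 1 for every root.
Set 1 + (-1.397) z + (-0.815) z^2 = 0, i.e. a z^2 + b z + c = 0 with a = -0.815, b = -1.397, c = 1.
Discriminant D = b^2 - 4ac = (-1.397)^2 - 4*(-0.815)*1 = 1.951609 - (-3.26) = 5.211609.
D >= 0, so the roots are real: z = (-b +/- sqrt(D)) / (2a) = (1.397 +/- 2.282895) / (-1.63).
  z_1 = (1.397 + 2.282895) / (-1.63) = -2.2576,   |z_1| = 2.2576.
  z_2 = (1.397 - 2.282895) / (-1.63) = 0.5435,   |z_2| = 0.5435.
Moduli of all roots: 2.2576, 0.5435.
All moduli strictly greater than 1? No.
Verdict: Not stationary.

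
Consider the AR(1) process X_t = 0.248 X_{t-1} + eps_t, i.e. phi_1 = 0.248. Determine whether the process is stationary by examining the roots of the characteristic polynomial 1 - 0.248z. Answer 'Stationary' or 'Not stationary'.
\text{Stationary}

The AR(p) characteristic polynomial is P(z) = 1 - 0.248z.
Stationarity requires all roots to lie outside the unit circle, i.e. |z| > 1 for every root.
This is linear in z: 1 + (-0.248) z = 0  =>  z = -1/(-0.248) = 4.032258,  |z| = 4.032258.
Moduli of all roots: 4.0323.
All moduli strictly greater than 1? Yes.
Verdict: Stationary.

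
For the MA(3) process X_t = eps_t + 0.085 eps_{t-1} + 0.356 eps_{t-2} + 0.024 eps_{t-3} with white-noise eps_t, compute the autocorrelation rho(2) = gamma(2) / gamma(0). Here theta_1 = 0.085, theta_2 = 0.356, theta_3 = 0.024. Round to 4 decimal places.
\rho(2) = 0.3156

For an MA(q) process with theta_0 = 1, the autocovariance is
  gamma(k) = sigma^2 * sum_{i=0..q-k} theta_i * theta_{i+k},
and rho(k) = gamma(k) / gamma(0). Sigma^2 cancels.
  numerator   = (1)*(0.356) + (0.085)*(0.024) = 0.35804.
  denominator = (1)^2 + (0.085)^2 + (0.356)^2 + (0.024)^2 = 1.134537.
  rho(2) = 0.35804 / 1.134537 = 0.3156.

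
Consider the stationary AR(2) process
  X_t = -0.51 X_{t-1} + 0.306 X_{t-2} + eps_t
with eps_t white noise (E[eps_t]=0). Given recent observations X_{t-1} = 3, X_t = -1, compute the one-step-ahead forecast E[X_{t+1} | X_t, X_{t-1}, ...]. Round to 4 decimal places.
E[X_{t+1} \mid \mathcal F_t] = 1.4280

For an AR(p) model X_t = c + sum_i phi_i X_{t-i} + eps_t, the
one-step-ahead conditional mean is
  E[X_{t+1} | X_t, ...] = c + sum_i phi_i X_{t+1-i}.
Substitute known values:
  E[X_{t+1} | ...] = (-0.51) * (-1) + (0.306) * (3)
                   = 1.4280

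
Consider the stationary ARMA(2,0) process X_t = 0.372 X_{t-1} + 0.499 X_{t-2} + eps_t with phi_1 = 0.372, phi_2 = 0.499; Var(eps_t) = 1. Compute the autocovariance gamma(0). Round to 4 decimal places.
\gamma(0) = 2.9678

Multiply the model equation by X_{t-k} and take expectations. With theta_0 = psi_0 = 1 and psi_j the MA(infinity) weights, this gives
  gamma(k) - sum_i phi_i gamma(k-i) = c_k,
  c_k = sigma^2 * sum_{j=k..q} theta_j psi_{j-k}   (c_k = 0 for k > q),
using gamma(-m) = gamma(m).
Pure AR (q = 0): c_0 = sigma^2 = 1, c_k = 0 for k >= 1.
Equations for k = 0, 1, 2 (AR order 2, c_2 = 0):
  (E0) gamma(0) = phi_1 gamma(1) + phi_2 gamma(2) + c_0
  (E1) gamma(1) = phi_1 gamma(0) + phi_2 gamma(1) + c_1
  (E2) gamma(2) = phi_1 gamma(1) + phi_2 gamma(0)
From (E1): gamma(1) = A gamma(0) + B with
  A = phi_1 / (1 - phi_2) = 0.372 / 0.501 = 0.742515,   B = c_1 / (1 - phi_2) = 0 / 0.501 = 0.
Insert (E2) into (E0): gamma(0) (1 - phi_2^2) = phi_1 (1 + phi_2) gamma(1) + c_0.
  phi_1 (1 + phi_2) = (0.372)(1.499) = 0.557628,   1 - phi_2^2 = 0.750999.
Replace gamma(1) by A gamma(0) + B and collect gamma(0):
  gamma(0) [0.750999 - (0.557628)(0.742515)] = c_0 = 1
  gamma(0) * 0.336952 = 1
  gamma(0) = 1 / 0.336952 = 2.967783.
Therefore gamma(0) = 2.9678 (to 4 decimal places).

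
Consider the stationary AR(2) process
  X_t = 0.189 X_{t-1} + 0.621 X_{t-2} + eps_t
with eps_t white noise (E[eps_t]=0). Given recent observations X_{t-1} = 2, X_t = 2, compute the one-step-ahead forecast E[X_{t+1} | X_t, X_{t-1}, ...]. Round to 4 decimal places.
E[X_{t+1} \mid \mathcal F_t] = 1.6200

For an AR(p) model X_t = c + sum_i phi_i X_{t-i} + eps_t, the
one-step-ahead conditional mean is
  E[X_{t+1} | X_t, ...] = c + sum_i phi_i X_{t+1-i}.
Substitute known values:
  E[X_{t+1} | ...] = (0.189) * (2) + (0.621) * (2)
                   = 1.6200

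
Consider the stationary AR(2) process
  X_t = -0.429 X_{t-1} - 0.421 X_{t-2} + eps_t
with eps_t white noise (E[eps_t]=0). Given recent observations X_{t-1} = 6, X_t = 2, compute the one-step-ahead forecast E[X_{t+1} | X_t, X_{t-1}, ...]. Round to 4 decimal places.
E[X_{t+1} \mid \mathcal F_t] = -3.3840

For an AR(p) model X_t = c + sum_i phi_i X_{t-i} + eps_t, the
one-step-ahead conditional mean is
  E[X_{t+1} | X_t, ...] = c + sum_i phi_i X_{t+1-i}.
Substitute known values:
  E[X_{t+1} | ...] = (-0.429) * (2) + (-0.421) * (6)
                   = -3.3840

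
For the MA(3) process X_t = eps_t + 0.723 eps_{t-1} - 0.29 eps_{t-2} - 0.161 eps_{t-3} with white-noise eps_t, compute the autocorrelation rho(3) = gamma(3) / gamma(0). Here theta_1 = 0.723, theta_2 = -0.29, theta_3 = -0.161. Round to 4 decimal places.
\rho(3) = -0.0986

For an MA(q) process with theta_0 = 1, the autocovariance is
  gamma(k) = sigma^2 * sum_{i=0..q-k} theta_i * theta_{i+k},
and rho(k) = gamma(k) / gamma(0). Sigma^2 cancels.
  numerator   = (1)*(-0.161) = -0.161.
  denominator = (1)^2 + (0.723)^2 + (-0.29)^2 + (-0.161)^2 = 1.63275.
  rho(3) = -0.161 / 1.63275 = -0.0986.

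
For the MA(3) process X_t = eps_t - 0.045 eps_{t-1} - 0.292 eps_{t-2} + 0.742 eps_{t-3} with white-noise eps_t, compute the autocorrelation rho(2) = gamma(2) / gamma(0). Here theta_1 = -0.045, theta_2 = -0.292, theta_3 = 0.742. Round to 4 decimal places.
\rho(2) = -0.1987

For an MA(q) process with theta_0 = 1, the autocovariance is
  gamma(k) = sigma^2 * sum_{i=0..q-k} theta_i * theta_{i+k},
and rho(k) = gamma(k) / gamma(0). Sigma^2 cancels.
  numerator   = (1)*(-0.292) + (-0.045)*(0.742) = -0.32539.
  denominator = (1)^2 + (-0.045)^2 + (-0.292)^2 + (0.742)^2 = 1.637853.
  rho(2) = -0.32539 / 1.637853 = -0.1987.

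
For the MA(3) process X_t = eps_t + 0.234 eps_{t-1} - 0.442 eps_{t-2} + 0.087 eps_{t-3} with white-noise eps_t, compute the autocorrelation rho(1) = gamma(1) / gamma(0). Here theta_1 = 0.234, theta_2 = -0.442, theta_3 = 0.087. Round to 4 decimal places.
\rho(1) = 0.0732

For an MA(q) process with theta_0 = 1, the autocovariance is
  gamma(k) = sigma^2 * sum_{i=0..q-k} theta_i * theta_{i+k},
and rho(k) = gamma(k) / gamma(0). Sigma^2 cancels.
  numerator   = (1)*(0.234) + (0.234)*(-0.442) + (-0.442)*(0.087) = 0.092118.
  denominator = (1)^2 + (0.234)^2 + (-0.442)^2 + (0.087)^2 = 1.257689.
  rho(1) = 0.092118 / 1.257689 = 0.0732.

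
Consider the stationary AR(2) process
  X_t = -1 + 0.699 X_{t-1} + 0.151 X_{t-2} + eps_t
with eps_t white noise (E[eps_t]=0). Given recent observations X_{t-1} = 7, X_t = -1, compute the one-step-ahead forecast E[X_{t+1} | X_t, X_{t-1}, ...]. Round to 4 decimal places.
E[X_{t+1} \mid \mathcal F_t] = -0.6420

For an AR(p) model X_t = c + sum_i phi_i X_{t-i} + eps_t, the
one-step-ahead conditional mean is
  E[X_{t+1} | X_t, ...] = c + sum_i phi_i X_{t+1-i}.
Substitute known values:
  E[X_{t+1} | ...] = -1 + (0.699) * (-1) + (0.151) * (7)
                   = -0.6420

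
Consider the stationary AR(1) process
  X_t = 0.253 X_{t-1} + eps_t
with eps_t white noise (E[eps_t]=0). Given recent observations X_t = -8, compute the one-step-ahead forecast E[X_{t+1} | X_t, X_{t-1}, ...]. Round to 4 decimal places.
E[X_{t+1} \mid \mathcal F_t] = -2.0240

For an AR(p) model X_t = c + sum_i phi_i X_{t-i} + eps_t, the
one-step-ahead conditional mean is
  E[X_{t+1} | X_t, ...] = c + sum_i phi_i X_{t+1-i}.
Substitute known values:
  E[X_{t+1} | ...] = (0.253) * (-8)
                   = -2.0240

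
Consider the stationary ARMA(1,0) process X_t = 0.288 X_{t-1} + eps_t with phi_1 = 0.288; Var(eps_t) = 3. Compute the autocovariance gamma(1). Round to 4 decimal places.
\gamma(1) = 0.9421

Multiply the model equation by X_{t-k} and take expectations. With theta_0 = psi_0 = 1 and psi_j the MA(infinity) weights, this gives
  gamma(k) - sum_i phi_i gamma(k-i) = c_k,
  c_k = sigma^2 * sum_{j=k..q} theta_j psi_{j-k}   (c_k = 0 for k > q),
using gamma(-m) = gamma(m).
Pure AR (q = 0): c_0 = sigma^2 = 3, c_k = 0 for k >= 1.
Equations for k = 0 and k = 1 (AR order 1):
  gamma(0) = phi_1 gamma(1) + c_0
  gamma(1) = phi_1 gamma(0) + c_1
Substituting the second into the first: gamma(0) (1 - phi_1^2) = c_0 + phi_1 c_1, so
  gamma(0) = c_0 / (1 - phi_1^2) = 3 / (1 - (0.288)^2) = 3 / 0.917056 = 3.271338.
  gamma(1) = phi_1 gamma(0) = (0.288)(3.271338) = 0.942145.
Therefore gamma(1) = 0.9421 (to 4 decimal places).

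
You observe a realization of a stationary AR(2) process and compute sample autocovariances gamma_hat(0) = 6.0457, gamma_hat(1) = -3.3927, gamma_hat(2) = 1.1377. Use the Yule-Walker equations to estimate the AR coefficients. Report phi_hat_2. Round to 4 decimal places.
\hat\phi_{2} = -0.1850

The Yule-Walker equations for an AR(p) process read, in matrix form,
  Gamma_p phi = r_p,   with   (Gamma_p)_{ij} = gamma(|i - j|),
                       (r_p)_i = gamma(i),   i,j = 1..p.
Substitute the sample gammas (Toeplitz matrix and right-hand side of size 2):
  Gamma_p = [[6.0457, -3.3927], [-3.3927, 6.0457]]
  r_p     = [-3.3927, 1.1377]
Written out:
  6.0457 phi_1 - 3.3927 phi_2 = -3.3927
  -3.3927 phi_1 + 6.0457 phi_2 = 1.1377
Solve by Cramer's rule:
  det = gamma(0)^2 - gamma(1)^2 = (6.0457)^2 - (-3.3927)^2 = 36.55048849 - 11.51041329 = 25.0400752
  phi_hat_1 = [gamma(1) gamma(0) - gamma(1) gamma(2)] / det = [(-3.3927)(6.0457) - (-3.3927)(1.1377)] / 25.0400752 = -16.6513716 / 25.0400752 = -0.665
  phi_hat_2 = [gamma(0) gamma(2) - gamma(1)^2] / det = [(6.0457)(1.1377) - (-3.3927)^2] / 25.0400752 = -4.6322204 / 25.0400752 = -0.185
So phi_hat = [-0.6650, -0.1850].
Therefore phi_hat_2 = -0.1850.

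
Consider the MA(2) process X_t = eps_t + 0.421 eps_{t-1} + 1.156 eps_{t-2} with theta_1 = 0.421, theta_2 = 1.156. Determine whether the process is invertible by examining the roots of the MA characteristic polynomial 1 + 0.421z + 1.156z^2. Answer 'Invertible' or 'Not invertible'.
\text{Not invertible}

The MA(q) characteristic polynomial is P(z) = 1 + 0.421z + 1.156z^2.
Invertibility requires all roots to lie outside the unit circle, i.e. |z| > 1 for every root.
Set 1 + (0.421) z + (1.156) z^2 = 0, i.e. a z^2 + b z + c = 0 with a = 1.156, b = 0.421, c = 1.
Discriminant D = b^2 - 4ac = (0.421)^2 - 4*(1.156)*1 = 0.177241 - (4.624) = -4.446759.
D < 0, so the roots are the complex-conjugate pair z = (-b +/- i sqrt(-D)) / (2a) = -0.1821 +/- 0.9121i.
For a conjugate pair |z|^2 = z * conj(z) = (product of roots) = c/a = 1/(1.156) = 0.865052, so |z| = sqrt(0.865052) = 0.9301 for both roots.
Moduli of all roots: 0.9301, 0.9301.
All moduli strictly greater than 1? No.
Verdict: Not invertible.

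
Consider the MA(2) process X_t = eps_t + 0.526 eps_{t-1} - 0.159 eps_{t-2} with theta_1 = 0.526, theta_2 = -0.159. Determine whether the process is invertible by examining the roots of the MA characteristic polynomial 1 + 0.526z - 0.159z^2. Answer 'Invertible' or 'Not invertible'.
\text{Invertible}

The MA(q) characteristic polynomial is P(z) = 1 + 0.526z - 0.159z^2.
Invertibility requires all roots to lie outside the unit circle, i.e. |z| > 1 for every root.
Set 1 + (0.526) z + (-0.159) z^2 = 0, i.e. a z^2 + b z + c = 0 with a = -0.159, b = 0.526, c = 1.
Discriminant D = b^2 - 4ac = (0.526)^2 - 4*(-0.159)*1 = 0.276676 - (-0.636) = 0.912676.
D >= 0, so the roots are real: z = (-b +/- sqrt(D)) / (2a) = (-0.526 +/- 0.955341) / (-0.318).
  z_1 = (-0.526 + 0.955341) / (-0.318) = -1.3501,   |z_1| = 1.3501.
  z_2 = (-0.526 - 0.955341) / (-0.318) = 4.6583,   |z_2| = 4.6583.
Moduli of all roots: 1.3501, 4.6583.
All moduli strictly greater than 1? Yes.
Verdict: Invertible.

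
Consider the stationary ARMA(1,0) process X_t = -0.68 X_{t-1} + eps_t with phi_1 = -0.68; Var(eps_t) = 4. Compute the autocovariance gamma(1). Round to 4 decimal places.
\gamma(1) = -5.0595

Multiply the model equation by X_{t-k} and take expectations. With theta_0 = psi_0 = 1 and psi_j the MA(infinity) weights, this gives
  gamma(k) - sum_i phi_i gamma(k-i) = c_k,
  c_k = sigma^2 * sum_{j=k..q} theta_j psi_{j-k}   (c_k = 0 for k > q),
using gamma(-m) = gamma(m).
Pure AR (q = 0): c_0 = sigma^2 = 4, c_k = 0 for k >= 1.
Equations for k = 0 and k = 1 (AR order 1):
  gamma(0) = phi_1 gamma(1) + c_0
  gamma(1) = phi_1 gamma(0) + c_1
Substituting the second into the first: gamma(0) (1 - phi_1^2) = c_0 + phi_1 c_1, so
  gamma(0) = c_0 / (1 - phi_1^2) = 4 / (1 - (-0.68)^2) = 4 / 0.5376 = 7.440476.
  gamma(1) = phi_1 gamma(0) = (-0.68)(7.440476) = -5.059524.
Therefore gamma(1) = -5.0595 (to 4 decimal places).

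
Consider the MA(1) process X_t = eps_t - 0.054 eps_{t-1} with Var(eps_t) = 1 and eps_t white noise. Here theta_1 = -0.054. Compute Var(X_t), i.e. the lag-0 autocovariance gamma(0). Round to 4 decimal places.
\gamma(0) = 1.0029

For an MA(q) process X_t = eps_t + sum_i theta_i eps_{t-i} with
Var(eps_t) = sigma^2, the variance is
  gamma(0) = sigma^2 * (1 + sum_i theta_i^2).
  sum_i theta_i^2 = (-0.054)^2 = 0.002916.
  gamma(0) = 1 * (1 + 0.002916) = 1 * 1.002916 = 1.002916, which rounds to 1.0029.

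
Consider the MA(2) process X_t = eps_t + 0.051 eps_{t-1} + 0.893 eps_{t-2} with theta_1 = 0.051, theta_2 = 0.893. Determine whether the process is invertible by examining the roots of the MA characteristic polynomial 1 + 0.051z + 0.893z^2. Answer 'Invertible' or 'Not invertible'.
\text{Invertible}

The MA(q) characteristic polynomial is P(z) = 1 + 0.051z + 0.893z^2.
Invertibility requires all roots to lie outside the unit circle, i.e. |z| > 1 for every root.
Set 1 + (0.051) z + (0.893) z^2 = 0, i.e. a z^2 + b z + c = 0 with a = 0.893, b = 0.051, c = 1.
Discriminant D = b^2 - 4ac = (0.051)^2 - 4*(0.893)*1 = 0.002601 - (3.572) = -3.569399.
D < 0, so the roots are the complex-conjugate pair z = (-b +/- i sqrt(-D)) / (2a) = -0.0286 +/- 1.0578i.
For a conjugate pair |z|^2 = z * conj(z) = (product of roots) = c/a = 1/(0.893) = 1.119821, so |z| = sqrt(1.119821) = 1.0582 for both roots.
Moduli of all roots: 1.0582, 1.0582.
All moduli strictly greater than 1? Yes.
Verdict: Invertible.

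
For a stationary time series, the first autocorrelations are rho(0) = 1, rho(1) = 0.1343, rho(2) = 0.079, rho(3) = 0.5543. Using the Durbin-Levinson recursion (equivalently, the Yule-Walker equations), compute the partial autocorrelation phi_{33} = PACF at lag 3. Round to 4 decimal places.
\phi_{33} = 0.5480

The PACF at lag k is phi_{kk}, the last component of the solution
to the Yule-Walker system G_k phi = r_k where
  (G_k)_{ij} = rho(|i - j|), (r_k)_i = rho(i), i,j = 1..k.
Equivalently, Durbin-Levinson gives phi_{kk} iteratively:
  phi_{11} = rho(1)
  phi_{kk} = [rho(k) - sum_{j=1..k-1} phi_{k-1,j} rho(k-j)]
            / [1 - sum_{j=1..k-1} phi_{k-1,j} rho(j)],
  phi_{k,j} = phi_{k-1,j} - phi_{kk} phi_{k-1,k-j},  j = 1..k-1.
Step k = 1:
  phi_11 = rho(1) = 0.1343.
Step k = 2:
  phi_22 = [rho(2) - phi_11 rho(1)] / [1 - phi_11 rho(1)] = [0.079 - (0.1343)(0.1343)] / [1 - (0.1343)(0.1343)]
         = 0.06096351 / 0.98196351 = 0.062083.
  Update: phi_21 = phi_11 - phi_22 phi_11 = 0.1343 - (0.062083)(0.1343) = 0.125962.
Step k = 3:
  phi_33 = [rho(3) - phi_21 rho(2) - phi_22 rho(1)] / [1 - phi_21 rho(1) - phi_22 rho(2)]
    numerator   = 0.5543 - (0.125962)(0.079) - (0.062083)(0.1343) = 0.5360112
    denominator = 1 - (0.125962)(0.1343) - (0.062083)(0.079) = 0.9781787
  phi_33 = 0.5360112 / 0.9781787 = 0.548.
Therefore phi_{33} = 0.5480.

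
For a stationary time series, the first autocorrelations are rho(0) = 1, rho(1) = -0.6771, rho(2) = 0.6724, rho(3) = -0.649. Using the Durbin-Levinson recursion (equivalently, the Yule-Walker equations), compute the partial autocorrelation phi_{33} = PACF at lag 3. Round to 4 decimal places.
\phi_{33} = -0.2321

The PACF at lag k is phi_{kk}, the last component of the solution
to the Yule-Walker system G_k phi = r_k where
  (G_k)_{ij} = rho(|i - j|), (r_k)_i = rho(i), i,j = 1..k.
Equivalently, Durbin-Levinson gives phi_{kk} iteratively:
  phi_{11} = rho(1)
  phi_{kk} = [rho(k) - sum_{j=1..k-1} phi_{k-1,j} rho(k-j)]
            / [1 - sum_{j=1..k-1} phi_{k-1,j} rho(j)],
  phi_{k,j} = phi_{k-1,j} - phi_{kk} phi_{k-1,k-j},  j = 1..k-1.
Step k = 1:
  phi_11 = rho(1) = -0.6771.
Step k = 2:
  phi_22 = [rho(2) - phi_11 rho(1)] / [1 - phi_11 rho(1)] = [0.6724 - (-0.6771)(-0.6771)] / [1 - (-0.6771)(-0.6771)]
         = 0.21393559 / 0.54153559 = 0.395054.
  Update: phi_21 = phi_11 - phi_22 phi_11 = -0.6771 - (0.395054)(-0.6771) = -0.409609.
Step k = 3:
  phi_33 = [rho(3) - phi_21 rho(2) - phi_22 rho(1)] / [1 - phi_21 rho(1) - phi_22 rho(2)]
    numerator   = -0.649 - (-0.409609)(0.6724) - (0.395054)(-0.6771) = -0.10608797
    denominator = 1 - (-0.409609)(-0.6771) - (0.395054)(0.6724) = 0.45701956
  phi_33 = -0.10608797 / 0.45701956 = -0.2321.
Therefore phi_{33} = -0.2321.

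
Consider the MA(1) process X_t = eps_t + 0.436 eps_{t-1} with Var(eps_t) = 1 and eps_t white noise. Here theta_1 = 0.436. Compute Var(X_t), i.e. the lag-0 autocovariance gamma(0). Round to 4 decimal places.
\gamma(0) = 1.1901

For an MA(q) process X_t = eps_t + sum_i theta_i eps_{t-i} with
Var(eps_t) = sigma^2, the variance is
  gamma(0) = sigma^2 * (1 + sum_i theta_i^2).
  sum_i theta_i^2 = (0.436)^2 = 0.190096.
  gamma(0) = 1 * (1 + 0.190096) = 1 * 1.190096 = 1.190096, which rounds to 1.1901.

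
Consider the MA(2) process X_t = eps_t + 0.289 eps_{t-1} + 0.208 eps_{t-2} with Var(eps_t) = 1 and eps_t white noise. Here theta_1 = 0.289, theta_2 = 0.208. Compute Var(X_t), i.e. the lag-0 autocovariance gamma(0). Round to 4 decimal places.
\gamma(0) = 1.1268

For an MA(q) process X_t = eps_t + sum_i theta_i eps_{t-i} with
Var(eps_t) = sigma^2, the variance is
  gamma(0) = sigma^2 * (1 + sum_i theta_i^2).
  sum_i theta_i^2 = (0.289)^2 + (0.208)^2 = 0.083521 + 0.043264 = 0.126785.
  gamma(0) = 1 * (1 + 0.126785) = 1 * 1.126785 = 1.126785, which rounds to 1.1268.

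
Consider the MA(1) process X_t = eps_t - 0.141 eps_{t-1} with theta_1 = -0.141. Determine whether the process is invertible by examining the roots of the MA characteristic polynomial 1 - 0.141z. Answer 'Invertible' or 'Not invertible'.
\text{Invertible}

The MA(q) characteristic polynomial is P(z) = 1 - 0.141z.
Invertibility requires all roots to lie outside the unit circle, i.e. |z| > 1 for every root.
This is linear in z: 1 + (-0.141) z = 0  =>  z = -1/(-0.141) = 7.092199,  |z| = 7.092199.
Moduli of all roots: 7.0922.
All moduli strictly greater than 1? Yes.
Verdict: Invertible.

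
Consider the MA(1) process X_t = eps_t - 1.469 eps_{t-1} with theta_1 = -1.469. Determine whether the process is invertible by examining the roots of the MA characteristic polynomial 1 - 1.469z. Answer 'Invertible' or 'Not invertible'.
\text{Not invertible}

The MA(q) characteristic polynomial is P(z) = 1 - 1.469z.
Invertibility requires all roots to lie outside the unit circle, i.e. |z| > 1 for every root.
This is linear in z: 1 + (-1.469) z = 0  =>  z = -1/(-1.469) = 0.680735,  |z| = 0.680735.
Moduli of all roots: 0.6807.
All moduli strictly greater than 1? No.
Verdict: Not invertible.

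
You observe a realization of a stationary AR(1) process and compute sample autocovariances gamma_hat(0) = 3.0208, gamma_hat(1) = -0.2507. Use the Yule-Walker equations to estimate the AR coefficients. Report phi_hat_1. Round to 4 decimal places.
\hat\phi_{1} = -0.0830

The Yule-Walker equations for an AR(p) process read, in matrix form,
  Gamma_p phi = r_p,   with   (Gamma_p)_{ij} = gamma(|i - j|),
                       (r_p)_i = gamma(i),   i,j = 1..p.
Substitute the sample gammas (Toeplitz matrix and right-hand side of size 1):
  Gamma_p = [[3.0208]]
  r_p     = [-0.2507]
With p = 1 this is the single equation gamma(0) phi_1 = gamma(1):
  phi_hat_1 = gamma(1) / gamma(0) = -0.2507 / 3.0208 = -0.0830.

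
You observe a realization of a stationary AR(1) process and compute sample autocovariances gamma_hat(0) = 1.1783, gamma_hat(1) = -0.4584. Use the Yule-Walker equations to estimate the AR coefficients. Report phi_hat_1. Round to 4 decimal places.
\hat\phi_{1} = -0.3890

The Yule-Walker equations for an AR(p) process read, in matrix form,
  Gamma_p phi = r_p,   with   (Gamma_p)_{ij} = gamma(|i - j|),
                       (r_p)_i = gamma(i),   i,j = 1..p.
Substitute the sample gammas (Toeplitz matrix and right-hand side of size 1):
  Gamma_p = [[1.1783]]
  r_p     = [-0.4584]
With p = 1 this is the single equation gamma(0) phi_1 = gamma(1):
  phi_hat_1 = gamma(1) / gamma(0) = -0.4584 / 1.1783 = -0.3890.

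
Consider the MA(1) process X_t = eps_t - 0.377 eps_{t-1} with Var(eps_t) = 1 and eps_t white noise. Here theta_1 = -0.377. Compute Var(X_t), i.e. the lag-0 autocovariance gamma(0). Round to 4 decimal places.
\gamma(0) = 1.1421

For an MA(q) process X_t = eps_t + sum_i theta_i eps_{t-i} with
Var(eps_t) = sigma^2, the variance is
  gamma(0) = sigma^2 * (1 + sum_i theta_i^2).
  sum_i theta_i^2 = (-0.377)^2 = 0.142129.
  gamma(0) = 1 * (1 + 0.142129) = 1 * 1.142129 = 1.142129, which rounds to 1.1421.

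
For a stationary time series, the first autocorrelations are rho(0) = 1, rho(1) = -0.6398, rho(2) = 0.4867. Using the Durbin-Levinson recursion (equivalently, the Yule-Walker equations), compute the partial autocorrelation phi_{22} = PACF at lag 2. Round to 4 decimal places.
\phi_{22} = 0.1310

The PACF at lag k is phi_{kk}, the last component of the solution
to the Yule-Walker system G_k phi = r_k where
  (G_k)_{ij} = rho(|i - j|), (r_k)_i = rho(i), i,j = 1..k.
Equivalently, Durbin-Levinson gives phi_{kk} iteratively:
  phi_{11} = rho(1)
  phi_{kk} = [rho(k) - sum_{j=1..k-1} phi_{k-1,j} rho(k-j)]
            / [1 - sum_{j=1..k-1} phi_{k-1,j} rho(j)],
  phi_{k,j} = phi_{k-1,j} - phi_{kk} phi_{k-1,k-j},  j = 1..k-1.
Step k = 1:
  phi_11 = rho(1) = -0.6398.
Step k = 2:
  phi_22 = [rho(2) - phi_11 rho(1)] / [1 - phi_11 rho(1)] = [0.4867 - (-0.6398)(-0.6398)] / [1 - (-0.6398)(-0.6398)]
         = 0.07735596 / 0.59065596 = 0.131.
Therefore phi_{22} = 0.1310.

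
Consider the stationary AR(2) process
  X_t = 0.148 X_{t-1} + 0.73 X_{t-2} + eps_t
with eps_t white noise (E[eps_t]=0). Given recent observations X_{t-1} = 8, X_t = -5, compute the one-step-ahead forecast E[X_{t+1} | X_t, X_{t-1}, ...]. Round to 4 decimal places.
E[X_{t+1} \mid \mathcal F_t] = 5.1000

For an AR(p) model X_t = c + sum_i phi_i X_{t-i} + eps_t, the
one-step-ahead conditional mean is
  E[X_{t+1} | X_t, ...] = c + sum_i phi_i X_{t+1-i}.
Substitute known values:
  E[X_{t+1} | ...] = (0.148) * (-5) + (0.73) * (8)
                   = 5.1000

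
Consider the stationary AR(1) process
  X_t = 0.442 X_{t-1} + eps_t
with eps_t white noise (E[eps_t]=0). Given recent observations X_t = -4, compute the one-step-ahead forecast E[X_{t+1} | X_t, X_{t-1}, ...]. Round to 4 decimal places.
E[X_{t+1} \mid \mathcal F_t] = -1.7680

For an AR(p) model X_t = c + sum_i phi_i X_{t-i} + eps_t, the
one-step-ahead conditional mean is
  E[X_{t+1} | X_t, ...] = c + sum_i phi_i X_{t+1-i}.
Substitute known values:
  E[X_{t+1} | ...] = (0.442) * (-4)
                   = -1.7680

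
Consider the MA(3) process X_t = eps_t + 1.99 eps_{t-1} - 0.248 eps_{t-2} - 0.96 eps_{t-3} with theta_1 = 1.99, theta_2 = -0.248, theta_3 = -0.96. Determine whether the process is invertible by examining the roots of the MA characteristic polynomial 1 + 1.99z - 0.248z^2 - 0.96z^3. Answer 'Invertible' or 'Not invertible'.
\text{Not invertible}

The MA(q) characteristic polynomial is P(z) = 1 + 1.99z - 0.248z^2 - 0.96z^3.
Invertibility requires all roots to lie outside the unit circle, i.e. |z| > 1 for every root.
Degree 3: look for a simple real root z0 first, then factor out (1 - z/z0) and solve the remaining quadratic.
Testing z0 = -1.25: P(-1.25) = 1 + (1.99)(-1.25) + (-0.248)(-1.25)^2 + (-0.96)(-1.25)^3
  = 1 + (-2.4875) + (-0.3875) + (1.875) = 0.  So z_0 = -1.25 is a root, |z_0| = 1.25.
Divide out the factor (1 + 0.8 z) = (1 - z/z0) (since 1/z0 = -0.8):
  P(z) = (1 + 0.8 z)(1 + (1.19) z + (-1.2) z^2)
  [check: z-coef 1.19 - (-0.8) = 1.99; z^2-coef -1.2 - (-0.8)(1.19) = -0.248; z^3-coef -(-0.8)(-1.2) = -0.96.]
Remaining roots from the quadratic factor 1 + (1.19) z + (-1.2) z^2:
  Set 1 + (1.19) z + (-1.2) z^2 = 0, i.e. a z^2 + b z + c = 0 with a = -1.2, b = 1.19, c = 1.
  Discriminant D = b^2 - 4ac = (1.19)^2 - 4*(-1.2)*1 = 1.4161 - (-4.8) = 6.2161.
  D >= 0, so the roots are real: z = (-b +/- sqrt(D)) / (2a) = (-1.19 +/- 2.493211) / (-2.4).
    z_1 = (-1.19 + 2.493211) / (-2.4) = -0.543,   |z_1| = 0.543.
    z_2 = (-1.19 - 2.493211) / (-2.4) = 1.5347,   |z_2| = 1.5347.
Moduli of all roots: 1.2500, 0.5430, 1.5347.
All moduli strictly greater than 1? No.
Verdict: Not invertible.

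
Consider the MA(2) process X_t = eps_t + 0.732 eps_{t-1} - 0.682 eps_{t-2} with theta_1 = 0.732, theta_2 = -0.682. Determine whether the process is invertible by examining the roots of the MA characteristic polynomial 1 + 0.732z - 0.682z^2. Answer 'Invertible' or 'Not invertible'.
\text{Not invertible}

The MA(q) characteristic polynomial is P(z) = 1 + 0.732z - 0.682z^2.
Invertibility requires all roots to lie outside the unit circle, i.e. |z| > 1 for every root.
Set 1 + (0.732) z + (-0.682) z^2 = 0, i.e. a z^2 + b z + c = 0 with a = -0.682, b = 0.732, c = 1.
Discriminant D = b^2 - 4ac = (0.732)^2 - 4*(-0.682)*1 = 0.535824 - (-2.728) = 3.263824.
D >= 0, so the roots are real: z = (-b +/- sqrt(D)) / (2a) = (-0.732 +/- 1.806606) / (-1.364).
  z_1 = (-0.732 + 1.806606) / (-1.364) = -0.7878,   |z_1| = 0.7878.
  z_2 = (-0.732 - 1.806606) / (-1.364) = 1.8611,   |z_2| = 1.8611.
Moduli of all roots: 0.7878, 1.8611.
All moduli strictly greater than 1? No.
Verdict: Not invertible.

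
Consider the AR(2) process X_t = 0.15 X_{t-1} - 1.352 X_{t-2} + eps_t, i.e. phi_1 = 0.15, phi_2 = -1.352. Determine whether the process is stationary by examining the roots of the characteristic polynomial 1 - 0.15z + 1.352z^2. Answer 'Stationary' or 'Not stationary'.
\text{Not stationary}

The AR(p) characteristic polynomial is P(z) = 1 - 0.15z + 1.352z^2.
Stationarity requires all roots to lie outside the unit circle, i.e. |z| > 1 for every root.
Set 1 + (-0.15) z + (1.352) z^2 = 0, i.e. a z^2 + b z + c = 0 with a = 1.352, b = -0.15, c = 1.
Discriminant D = b^2 - 4ac = (-0.15)^2 - 4*(1.352)*1 = 0.0225 - (5.408) = -5.3855.
D < 0, so the roots are the complex-conjugate pair z = (-b +/- i sqrt(-D)) / (2a) = 0.0555 +/- 0.8582i.
For a conjugate pair |z|^2 = z * conj(z) = (product of roots) = c/a = 1/(1.352) = 0.739645, so |z| = sqrt(0.739645) = 0.86 for both roots.
Moduli of all roots: 0.8600, 0.8600.
All moduli strictly greater than 1? No.
Verdict: Not stationary.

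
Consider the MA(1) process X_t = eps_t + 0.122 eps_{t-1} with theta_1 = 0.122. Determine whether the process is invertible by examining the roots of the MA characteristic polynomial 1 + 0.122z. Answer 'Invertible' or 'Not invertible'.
\text{Invertible}

The MA(q) characteristic polynomial is P(z) = 1 + 0.122z.
Invertibility requires all roots to lie outside the unit circle, i.e. |z| > 1 for every root.
This is linear in z: 1 + (0.122) z = 0  =>  z = -1/(0.122) = -8.196721,  |z| = 8.196721.
Moduli of all roots: 8.1967.
All moduli strictly greater than 1? Yes.
Verdict: Invertible.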